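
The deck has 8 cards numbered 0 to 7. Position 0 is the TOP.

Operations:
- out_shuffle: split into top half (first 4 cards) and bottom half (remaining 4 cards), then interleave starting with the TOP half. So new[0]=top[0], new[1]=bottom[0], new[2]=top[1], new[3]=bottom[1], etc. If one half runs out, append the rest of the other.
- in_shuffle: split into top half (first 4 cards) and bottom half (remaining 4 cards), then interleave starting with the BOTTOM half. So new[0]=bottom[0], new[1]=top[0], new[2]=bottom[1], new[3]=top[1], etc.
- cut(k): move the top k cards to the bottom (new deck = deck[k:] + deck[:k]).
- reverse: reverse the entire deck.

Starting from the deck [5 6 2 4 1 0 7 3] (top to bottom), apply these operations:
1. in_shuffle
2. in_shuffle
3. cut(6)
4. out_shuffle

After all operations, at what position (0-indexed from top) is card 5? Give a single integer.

After op 1 (in_shuffle): [1 5 0 6 7 2 3 4]
After op 2 (in_shuffle): [7 1 2 5 3 0 4 6]
After op 3 (cut(6)): [4 6 7 1 2 5 3 0]
After op 4 (out_shuffle): [4 2 6 5 7 3 1 0]
Card 5 is at position 3.

Answer: 3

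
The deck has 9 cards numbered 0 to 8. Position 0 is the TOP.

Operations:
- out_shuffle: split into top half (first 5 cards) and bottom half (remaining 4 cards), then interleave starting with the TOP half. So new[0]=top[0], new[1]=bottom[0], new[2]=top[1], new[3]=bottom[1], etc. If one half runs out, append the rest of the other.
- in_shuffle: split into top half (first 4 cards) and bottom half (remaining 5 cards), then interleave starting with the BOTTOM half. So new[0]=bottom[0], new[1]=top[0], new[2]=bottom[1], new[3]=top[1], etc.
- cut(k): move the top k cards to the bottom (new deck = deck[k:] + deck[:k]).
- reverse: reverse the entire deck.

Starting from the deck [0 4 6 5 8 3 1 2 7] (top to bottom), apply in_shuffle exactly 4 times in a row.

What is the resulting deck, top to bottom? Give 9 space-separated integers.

Answer: 5 2 6 1 4 3 0 8 7

Derivation:
After op 1 (in_shuffle): [8 0 3 4 1 6 2 5 7]
After op 2 (in_shuffle): [1 8 6 0 2 3 5 4 7]
After op 3 (in_shuffle): [2 1 3 8 5 6 4 0 7]
After op 4 (in_shuffle): [5 2 6 1 4 3 0 8 7]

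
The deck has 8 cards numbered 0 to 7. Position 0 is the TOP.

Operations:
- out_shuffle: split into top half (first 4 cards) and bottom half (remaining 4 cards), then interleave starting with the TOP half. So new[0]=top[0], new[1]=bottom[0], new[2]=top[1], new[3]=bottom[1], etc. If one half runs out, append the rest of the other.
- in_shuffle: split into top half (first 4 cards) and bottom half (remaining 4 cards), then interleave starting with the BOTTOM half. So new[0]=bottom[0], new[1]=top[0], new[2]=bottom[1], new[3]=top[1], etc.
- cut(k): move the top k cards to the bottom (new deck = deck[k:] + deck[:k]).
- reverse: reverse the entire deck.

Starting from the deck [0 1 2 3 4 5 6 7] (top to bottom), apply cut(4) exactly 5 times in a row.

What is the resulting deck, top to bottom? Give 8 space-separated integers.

After op 1 (cut(4)): [4 5 6 7 0 1 2 3]
After op 2 (cut(4)): [0 1 2 3 4 5 6 7]
After op 3 (cut(4)): [4 5 6 7 0 1 2 3]
After op 4 (cut(4)): [0 1 2 3 4 5 6 7]
After op 5 (cut(4)): [4 5 6 7 0 1 2 3]

Answer: 4 5 6 7 0 1 2 3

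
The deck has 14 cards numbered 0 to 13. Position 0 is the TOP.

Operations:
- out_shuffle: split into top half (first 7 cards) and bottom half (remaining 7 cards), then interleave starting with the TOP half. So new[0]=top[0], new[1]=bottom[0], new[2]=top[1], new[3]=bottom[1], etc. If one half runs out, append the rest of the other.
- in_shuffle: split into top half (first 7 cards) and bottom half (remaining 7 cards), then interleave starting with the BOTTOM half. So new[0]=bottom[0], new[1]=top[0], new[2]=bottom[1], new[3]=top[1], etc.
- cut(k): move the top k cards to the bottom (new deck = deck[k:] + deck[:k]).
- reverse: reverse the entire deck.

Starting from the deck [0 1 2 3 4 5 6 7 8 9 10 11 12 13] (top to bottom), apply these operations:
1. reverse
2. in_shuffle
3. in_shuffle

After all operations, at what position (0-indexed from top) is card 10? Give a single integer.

Answer: 0

Derivation:
After op 1 (reverse): [13 12 11 10 9 8 7 6 5 4 3 2 1 0]
After op 2 (in_shuffle): [6 13 5 12 4 11 3 10 2 9 1 8 0 7]
After op 3 (in_shuffle): [10 6 2 13 9 5 1 12 8 4 0 11 7 3]
Card 10 is at position 0.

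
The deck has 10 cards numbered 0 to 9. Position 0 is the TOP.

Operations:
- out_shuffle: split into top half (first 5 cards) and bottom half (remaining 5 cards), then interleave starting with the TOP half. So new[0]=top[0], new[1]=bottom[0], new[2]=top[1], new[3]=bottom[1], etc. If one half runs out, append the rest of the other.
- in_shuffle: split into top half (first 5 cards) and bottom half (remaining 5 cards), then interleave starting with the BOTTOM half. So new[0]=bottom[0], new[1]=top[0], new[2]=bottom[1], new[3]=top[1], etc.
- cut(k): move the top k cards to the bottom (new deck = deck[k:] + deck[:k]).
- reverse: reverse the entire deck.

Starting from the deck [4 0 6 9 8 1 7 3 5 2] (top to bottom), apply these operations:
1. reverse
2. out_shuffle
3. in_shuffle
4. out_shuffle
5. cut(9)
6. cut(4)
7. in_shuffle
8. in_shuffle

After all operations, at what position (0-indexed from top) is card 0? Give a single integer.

Answer: 1

Derivation:
After op 1 (reverse): [2 5 3 7 1 8 9 6 0 4]
After op 2 (out_shuffle): [2 8 5 9 3 6 7 0 1 4]
After op 3 (in_shuffle): [6 2 7 8 0 5 1 9 4 3]
After op 4 (out_shuffle): [6 5 2 1 7 9 8 4 0 3]
After op 5 (cut(9)): [3 6 5 2 1 7 9 8 4 0]
After op 6 (cut(4)): [1 7 9 8 4 0 3 6 5 2]
After op 7 (in_shuffle): [0 1 3 7 6 9 5 8 2 4]
After op 8 (in_shuffle): [9 0 5 1 8 3 2 7 4 6]
Card 0 is at position 1.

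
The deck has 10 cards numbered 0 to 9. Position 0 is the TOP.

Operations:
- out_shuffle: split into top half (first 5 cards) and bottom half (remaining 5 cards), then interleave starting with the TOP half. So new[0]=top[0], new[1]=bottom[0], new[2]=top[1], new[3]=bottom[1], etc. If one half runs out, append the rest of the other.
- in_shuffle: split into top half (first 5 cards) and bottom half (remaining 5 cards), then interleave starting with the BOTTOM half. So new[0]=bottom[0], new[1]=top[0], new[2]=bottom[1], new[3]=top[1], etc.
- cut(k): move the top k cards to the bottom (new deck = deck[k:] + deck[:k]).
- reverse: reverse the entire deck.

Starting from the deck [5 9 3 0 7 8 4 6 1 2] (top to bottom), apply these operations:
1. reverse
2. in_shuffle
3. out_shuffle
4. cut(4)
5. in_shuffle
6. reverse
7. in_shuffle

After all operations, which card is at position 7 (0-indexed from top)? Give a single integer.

After op 1 (reverse): [2 1 6 4 8 7 0 3 9 5]
After op 2 (in_shuffle): [7 2 0 1 3 6 9 4 5 8]
After op 3 (out_shuffle): [7 6 2 9 0 4 1 5 3 8]
After op 4 (cut(4)): [0 4 1 5 3 8 7 6 2 9]
After op 5 (in_shuffle): [8 0 7 4 6 1 2 5 9 3]
After op 6 (reverse): [3 9 5 2 1 6 4 7 0 8]
After op 7 (in_shuffle): [6 3 4 9 7 5 0 2 8 1]
Position 7: card 2.

Answer: 2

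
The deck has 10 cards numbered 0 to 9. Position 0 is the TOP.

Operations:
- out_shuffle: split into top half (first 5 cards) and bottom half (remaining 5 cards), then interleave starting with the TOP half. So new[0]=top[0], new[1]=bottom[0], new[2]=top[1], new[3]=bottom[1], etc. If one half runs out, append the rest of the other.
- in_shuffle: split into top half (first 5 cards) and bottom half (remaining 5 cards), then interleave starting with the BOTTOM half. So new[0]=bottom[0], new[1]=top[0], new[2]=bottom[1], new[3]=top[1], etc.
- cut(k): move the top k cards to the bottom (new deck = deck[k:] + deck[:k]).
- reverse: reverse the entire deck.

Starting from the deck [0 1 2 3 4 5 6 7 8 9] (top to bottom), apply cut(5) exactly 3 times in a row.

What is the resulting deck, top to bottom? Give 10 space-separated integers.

Answer: 5 6 7 8 9 0 1 2 3 4

Derivation:
After op 1 (cut(5)): [5 6 7 8 9 0 1 2 3 4]
After op 2 (cut(5)): [0 1 2 3 4 5 6 7 8 9]
After op 3 (cut(5)): [5 6 7 8 9 0 1 2 3 4]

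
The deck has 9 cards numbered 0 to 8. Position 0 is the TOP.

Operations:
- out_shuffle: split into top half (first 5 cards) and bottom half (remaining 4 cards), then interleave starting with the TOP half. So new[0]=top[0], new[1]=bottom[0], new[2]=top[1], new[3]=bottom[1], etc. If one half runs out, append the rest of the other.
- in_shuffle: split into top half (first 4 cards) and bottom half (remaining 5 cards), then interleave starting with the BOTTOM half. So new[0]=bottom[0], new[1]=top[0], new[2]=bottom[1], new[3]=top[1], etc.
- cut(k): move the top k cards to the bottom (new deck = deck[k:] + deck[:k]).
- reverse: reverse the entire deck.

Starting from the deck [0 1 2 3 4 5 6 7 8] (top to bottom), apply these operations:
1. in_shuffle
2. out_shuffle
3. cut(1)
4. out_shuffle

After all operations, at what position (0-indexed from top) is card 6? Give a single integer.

After op 1 (in_shuffle): [4 0 5 1 6 2 7 3 8]
After op 2 (out_shuffle): [4 2 0 7 5 3 1 8 6]
After op 3 (cut(1)): [2 0 7 5 3 1 8 6 4]
After op 4 (out_shuffle): [2 1 0 8 7 6 5 4 3]
Card 6 is at position 5.

Answer: 5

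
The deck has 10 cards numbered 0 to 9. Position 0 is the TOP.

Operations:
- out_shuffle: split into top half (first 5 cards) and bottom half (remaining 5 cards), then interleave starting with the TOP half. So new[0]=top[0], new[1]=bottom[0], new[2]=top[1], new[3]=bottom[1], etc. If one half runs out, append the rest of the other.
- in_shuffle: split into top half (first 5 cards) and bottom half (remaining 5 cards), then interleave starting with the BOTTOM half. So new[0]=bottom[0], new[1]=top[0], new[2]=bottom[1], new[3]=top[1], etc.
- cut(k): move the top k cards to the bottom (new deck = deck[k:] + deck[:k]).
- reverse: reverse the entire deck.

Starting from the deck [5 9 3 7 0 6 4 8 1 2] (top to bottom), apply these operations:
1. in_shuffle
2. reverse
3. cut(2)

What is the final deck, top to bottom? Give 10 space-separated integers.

After op 1 (in_shuffle): [6 5 4 9 8 3 1 7 2 0]
After op 2 (reverse): [0 2 7 1 3 8 9 4 5 6]
After op 3 (cut(2)): [7 1 3 8 9 4 5 6 0 2]

Answer: 7 1 3 8 9 4 5 6 0 2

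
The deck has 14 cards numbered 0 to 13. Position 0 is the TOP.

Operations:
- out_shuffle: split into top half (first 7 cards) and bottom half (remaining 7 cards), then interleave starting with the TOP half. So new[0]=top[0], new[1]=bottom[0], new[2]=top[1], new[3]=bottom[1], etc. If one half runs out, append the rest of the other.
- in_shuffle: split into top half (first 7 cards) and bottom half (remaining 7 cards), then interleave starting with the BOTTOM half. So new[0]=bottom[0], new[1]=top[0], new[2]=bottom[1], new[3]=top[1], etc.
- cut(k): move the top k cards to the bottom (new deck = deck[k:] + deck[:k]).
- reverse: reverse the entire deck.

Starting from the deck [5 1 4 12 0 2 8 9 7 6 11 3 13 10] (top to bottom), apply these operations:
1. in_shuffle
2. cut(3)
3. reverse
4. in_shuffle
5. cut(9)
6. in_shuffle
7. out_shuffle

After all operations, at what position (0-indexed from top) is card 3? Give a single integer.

Answer: 0

Derivation:
After op 1 (in_shuffle): [9 5 7 1 6 4 11 12 3 0 13 2 10 8]
After op 2 (cut(3)): [1 6 4 11 12 3 0 13 2 10 8 9 5 7]
After op 3 (reverse): [7 5 9 8 10 2 13 0 3 12 11 4 6 1]
After op 4 (in_shuffle): [0 7 3 5 12 9 11 8 4 10 6 2 1 13]
After op 5 (cut(9)): [10 6 2 1 13 0 7 3 5 12 9 11 8 4]
After op 6 (in_shuffle): [3 10 5 6 12 2 9 1 11 13 8 0 4 7]
After op 7 (out_shuffle): [3 1 10 11 5 13 6 8 12 0 2 4 9 7]
Card 3 is at position 0.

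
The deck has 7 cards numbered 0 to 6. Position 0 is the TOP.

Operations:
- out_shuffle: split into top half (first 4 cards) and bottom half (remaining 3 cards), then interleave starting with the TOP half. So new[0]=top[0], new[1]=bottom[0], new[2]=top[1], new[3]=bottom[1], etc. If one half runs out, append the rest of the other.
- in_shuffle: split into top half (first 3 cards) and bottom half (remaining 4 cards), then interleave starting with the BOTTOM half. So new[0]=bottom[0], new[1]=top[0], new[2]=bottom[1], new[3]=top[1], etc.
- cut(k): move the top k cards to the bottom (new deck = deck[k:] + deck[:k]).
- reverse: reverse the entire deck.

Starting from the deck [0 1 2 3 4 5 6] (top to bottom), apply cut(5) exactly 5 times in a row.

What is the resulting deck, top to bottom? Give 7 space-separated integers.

Answer: 4 5 6 0 1 2 3

Derivation:
After op 1 (cut(5)): [5 6 0 1 2 3 4]
After op 2 (cut(5)): [3 4 5 6 0 1 2]
After op 3 (cut(5)): [1 2 3 4 5 6 0]
After op 4 (cut(5)): [6 0 1 2 3 4 5]
After op 5 (cut(5)): [4 5 6 0 1 2 3]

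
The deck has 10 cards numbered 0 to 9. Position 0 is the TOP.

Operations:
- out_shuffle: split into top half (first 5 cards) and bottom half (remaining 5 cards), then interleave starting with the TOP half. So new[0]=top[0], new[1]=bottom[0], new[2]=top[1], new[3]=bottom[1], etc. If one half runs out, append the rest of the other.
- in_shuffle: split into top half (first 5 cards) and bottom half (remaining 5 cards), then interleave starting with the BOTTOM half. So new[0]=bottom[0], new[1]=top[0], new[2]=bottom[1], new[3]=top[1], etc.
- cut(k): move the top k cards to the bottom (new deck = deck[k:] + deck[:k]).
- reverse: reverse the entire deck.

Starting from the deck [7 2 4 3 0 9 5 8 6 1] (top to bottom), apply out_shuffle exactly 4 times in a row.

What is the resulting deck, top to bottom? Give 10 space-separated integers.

After op 1 (out_shuffle): [7 9 2 5 4 8 3 6 0 1]
After op 2 (out_shuffle): [7 8 9 3 2 6 5 0 4 1]
After op 3 (out_shuffle): [7 6 8 5 9 0 3 4 2 1]
After op 4 (out_shuffle): [7 0 6 3 8 4 5 2 9 1]

Answer: 7 0 6 3 8 4 5 2 9 1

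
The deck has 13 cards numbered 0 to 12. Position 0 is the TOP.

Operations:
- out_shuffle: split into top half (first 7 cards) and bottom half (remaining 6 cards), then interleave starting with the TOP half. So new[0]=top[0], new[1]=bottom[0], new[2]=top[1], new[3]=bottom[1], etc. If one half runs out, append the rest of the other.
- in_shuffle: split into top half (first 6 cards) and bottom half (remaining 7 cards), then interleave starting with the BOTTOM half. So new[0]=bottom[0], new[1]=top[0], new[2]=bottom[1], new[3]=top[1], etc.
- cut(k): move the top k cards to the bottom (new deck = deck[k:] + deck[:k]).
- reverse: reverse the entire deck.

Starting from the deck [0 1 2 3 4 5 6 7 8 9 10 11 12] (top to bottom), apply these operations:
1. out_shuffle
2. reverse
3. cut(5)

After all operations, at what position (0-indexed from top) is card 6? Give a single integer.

Answer: 8

Derivation:
After op 1 (out_shuffle): [0 7 1 8 2 9 3 10 4 11 5 12 6]
After op 2 (reverse): [6 12 5 11 4 10 3 9 2 8 1 7 0]
After op 3 (cut(5)): [10 3 9 2 8 1 7 0 6 12 5 11 4]
Card 6 is at position 8.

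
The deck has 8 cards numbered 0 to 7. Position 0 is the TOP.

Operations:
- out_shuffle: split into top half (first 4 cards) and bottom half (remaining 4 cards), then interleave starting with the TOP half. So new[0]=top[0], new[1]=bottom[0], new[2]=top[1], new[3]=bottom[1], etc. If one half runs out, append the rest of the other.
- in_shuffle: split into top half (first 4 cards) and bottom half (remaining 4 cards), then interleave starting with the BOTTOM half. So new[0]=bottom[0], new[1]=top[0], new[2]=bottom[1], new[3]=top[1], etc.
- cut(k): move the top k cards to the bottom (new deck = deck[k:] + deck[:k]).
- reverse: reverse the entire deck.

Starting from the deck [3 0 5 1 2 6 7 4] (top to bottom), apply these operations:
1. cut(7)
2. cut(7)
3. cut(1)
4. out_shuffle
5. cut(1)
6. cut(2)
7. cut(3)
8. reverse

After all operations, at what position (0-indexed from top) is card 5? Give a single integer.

Answer: 7

Derivation:
After op 1 (cut(7)): [4 3 0 5 1 2 6 7]
After op 2 (cut(7)): [7 4 3 0 5 1 2 6]
After op 3 (cut(1)): [4 3 0 5 1 2 6 7]
After op 4 (out_shuffle): [4 1 3 2 0 6 5 7]
After op 5 (cut(1)): [1 3 2 0 6 5 7 4]
After op 6 (cut(2)): [2 0 6 5 7 4 1 3]
After op 7 (cut(3)): [5 7 4 1 3 2 0 6]
After op 8 (reverse): [6 0 2 3 1 4 7 5]
Card 5 is at position 7.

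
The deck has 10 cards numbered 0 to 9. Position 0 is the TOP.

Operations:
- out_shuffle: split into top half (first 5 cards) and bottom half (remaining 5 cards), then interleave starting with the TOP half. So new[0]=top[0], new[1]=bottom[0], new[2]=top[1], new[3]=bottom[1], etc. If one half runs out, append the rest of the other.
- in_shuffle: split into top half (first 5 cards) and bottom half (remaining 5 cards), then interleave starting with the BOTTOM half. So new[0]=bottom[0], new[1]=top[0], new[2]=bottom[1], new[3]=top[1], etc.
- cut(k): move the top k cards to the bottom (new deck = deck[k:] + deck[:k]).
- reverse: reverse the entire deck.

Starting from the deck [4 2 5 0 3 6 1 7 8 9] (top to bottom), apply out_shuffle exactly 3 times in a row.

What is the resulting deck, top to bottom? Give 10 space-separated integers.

Answer: 4 8 7 1 6 3 0 5 2 9

Derivation:
After op 1 (out_shuffle): [4 6 2 1 5 7 0 8 3 9]
After op 2 (out_shuffle): [4 7 6 0 2 8 1 3 5 9]
After op 3 (out_shuffle): [4 8 7 1 6 3 0 5 2 9]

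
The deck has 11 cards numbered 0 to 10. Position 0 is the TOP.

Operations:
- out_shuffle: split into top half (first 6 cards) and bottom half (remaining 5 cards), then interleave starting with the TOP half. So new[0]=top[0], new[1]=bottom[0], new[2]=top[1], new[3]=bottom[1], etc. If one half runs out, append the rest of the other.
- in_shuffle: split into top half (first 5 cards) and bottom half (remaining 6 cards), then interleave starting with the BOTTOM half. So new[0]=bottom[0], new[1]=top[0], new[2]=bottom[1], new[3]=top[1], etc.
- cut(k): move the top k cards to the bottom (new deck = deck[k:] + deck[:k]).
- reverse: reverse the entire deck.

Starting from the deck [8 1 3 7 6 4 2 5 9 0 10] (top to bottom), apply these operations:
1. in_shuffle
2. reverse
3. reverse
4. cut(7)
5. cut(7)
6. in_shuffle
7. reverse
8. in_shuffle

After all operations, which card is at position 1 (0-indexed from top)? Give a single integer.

Answer: 2

Derivation:
After op 1 (in_shuffle): [4 8 2 1 5 3 9 7 0 6 10]
After op 2 (reverse): [10 6 0 7 9 3 5 1 2 8 4]
After op 3 (reverse): [4 8 2 1 5 3 9 7 0 6 10]
After op 4 (cut(7)): [7 0 6 10 4 8 2 1 5 3 9]
After op 5 (cut(7)): [1 5 3 9 7 0 6 10 4 8 2]
After op 6 (in_shuffle): [0 1 6 5 10 3 4 9 8 7 2]
After op 7 (reverse): [2 7 8 9 4 3 10 5 6 1 0]
After op 8 (in_shuffle): [3 2 10 7 5 8 6 9 1 4 0]
Position 1: card 2.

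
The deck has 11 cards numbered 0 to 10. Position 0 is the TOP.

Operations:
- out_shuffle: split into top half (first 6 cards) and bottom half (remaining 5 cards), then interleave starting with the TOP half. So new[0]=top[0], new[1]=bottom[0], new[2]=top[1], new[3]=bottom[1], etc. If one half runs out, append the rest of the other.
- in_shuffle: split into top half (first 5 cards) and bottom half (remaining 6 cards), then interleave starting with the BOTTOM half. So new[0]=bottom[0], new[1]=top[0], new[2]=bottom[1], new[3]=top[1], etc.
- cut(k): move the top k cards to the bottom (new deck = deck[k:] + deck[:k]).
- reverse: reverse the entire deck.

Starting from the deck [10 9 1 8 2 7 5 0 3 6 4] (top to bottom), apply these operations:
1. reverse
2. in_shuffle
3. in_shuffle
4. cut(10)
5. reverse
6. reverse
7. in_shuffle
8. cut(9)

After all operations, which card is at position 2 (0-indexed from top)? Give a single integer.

After op 1 (reverse): [4 6 3 0 5 7 2 8 1 9 10]
After op 2 (in_shuffle): [7 4 2 6 8 3 1 0 9 5 10]
After op 3 (in_shuffle): [3 7 1 4 0 2 9 6 5 8 10]
After op 4 (cut(10)): [10 3 7 1 4 0 2 9 6 5 8]
After op 5 (reverse): [8 5 6 9 2 0 4 1 7 3 10]
After op 6 (reverse): [10 3 7 1 4 0 2 9 6 5 8]
After op 7 (in_shuffle): [0 10 2 3 9 7 6 1 5 4 8]
After op 8 (cut(9)): [4 8 0 10 2 3 9 7 6 1 5]
Position 2: card 0.

Answer: 0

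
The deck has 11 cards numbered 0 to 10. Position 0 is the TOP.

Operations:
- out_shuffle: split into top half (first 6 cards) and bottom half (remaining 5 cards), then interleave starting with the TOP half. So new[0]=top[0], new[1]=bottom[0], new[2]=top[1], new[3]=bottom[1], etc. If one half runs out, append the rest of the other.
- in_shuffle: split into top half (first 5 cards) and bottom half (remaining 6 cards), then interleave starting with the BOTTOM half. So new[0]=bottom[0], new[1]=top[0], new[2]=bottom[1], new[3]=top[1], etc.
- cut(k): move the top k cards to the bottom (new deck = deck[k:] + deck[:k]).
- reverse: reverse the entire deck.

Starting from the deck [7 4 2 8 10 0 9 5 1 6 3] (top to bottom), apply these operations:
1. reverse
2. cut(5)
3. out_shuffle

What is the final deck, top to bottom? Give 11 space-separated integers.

After op 1 (reverse): [3 6 1 5 9 0 10 8 2 4 7]
After op 2 (cut(5)): [0 10 8 2 4 7 3 6 1 5 9]
After op 3 (out_shuffle): [0 3 10 6 8 1 2 5 4 9 7]

Answer: 0 3 10 6 8 1 2 5 4 9 7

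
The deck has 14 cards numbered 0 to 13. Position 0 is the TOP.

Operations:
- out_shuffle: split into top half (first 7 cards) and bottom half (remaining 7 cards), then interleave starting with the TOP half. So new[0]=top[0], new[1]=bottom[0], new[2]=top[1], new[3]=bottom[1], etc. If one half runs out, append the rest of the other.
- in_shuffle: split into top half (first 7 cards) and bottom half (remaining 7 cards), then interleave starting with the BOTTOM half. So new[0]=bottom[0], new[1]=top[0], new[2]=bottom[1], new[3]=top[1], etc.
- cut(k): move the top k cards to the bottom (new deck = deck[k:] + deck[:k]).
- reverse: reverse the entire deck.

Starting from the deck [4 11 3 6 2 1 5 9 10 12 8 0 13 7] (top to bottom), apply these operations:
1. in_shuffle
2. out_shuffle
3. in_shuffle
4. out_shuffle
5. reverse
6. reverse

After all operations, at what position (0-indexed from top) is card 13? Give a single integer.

Answer: 0

Derivation:
After op 1 (in_shuffle): [9 4 10 11 12 3 8 6 0 2 13 1 7 5]
After op 2 (out_shuffle): [9 6 4 0 10 2 11 13 12 1 3 7 8 5]
After op 3 (in_shuffle): [13 9 12 6 1 4 3 0 7 10 8 2 5 11]
After op 4 (out_shuffle): [13 0 9 7 12 10 6 8 1 2 4 5 3 11]
After op 5 (reverse): [11 3 5 4 2 1 8 6 10 12 7 9 0 13]
After op 6 (reverse): [13 0 9 7 12 10 6 8 1 2 4 5 3 11]
Card 13 is at position 0.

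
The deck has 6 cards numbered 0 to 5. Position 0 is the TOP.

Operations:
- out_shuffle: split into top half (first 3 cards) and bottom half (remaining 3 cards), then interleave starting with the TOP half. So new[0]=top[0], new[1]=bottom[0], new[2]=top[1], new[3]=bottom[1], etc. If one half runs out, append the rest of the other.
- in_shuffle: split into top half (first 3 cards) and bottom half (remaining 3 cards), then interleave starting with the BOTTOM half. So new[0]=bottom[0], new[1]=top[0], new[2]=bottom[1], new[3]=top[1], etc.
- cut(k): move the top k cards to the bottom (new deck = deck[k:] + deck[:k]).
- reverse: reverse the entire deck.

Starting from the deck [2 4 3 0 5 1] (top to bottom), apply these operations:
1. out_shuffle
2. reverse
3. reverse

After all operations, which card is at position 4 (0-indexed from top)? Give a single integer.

Answer: 3

Derivation:
After op 1 (out_shuffle): [2 0 4 5 3 1]
After op 2 (reverse): [1 3 5 4 0 2]
After op 3 (reverse): [2 0 4 5 3 1]
Position 4: card 3.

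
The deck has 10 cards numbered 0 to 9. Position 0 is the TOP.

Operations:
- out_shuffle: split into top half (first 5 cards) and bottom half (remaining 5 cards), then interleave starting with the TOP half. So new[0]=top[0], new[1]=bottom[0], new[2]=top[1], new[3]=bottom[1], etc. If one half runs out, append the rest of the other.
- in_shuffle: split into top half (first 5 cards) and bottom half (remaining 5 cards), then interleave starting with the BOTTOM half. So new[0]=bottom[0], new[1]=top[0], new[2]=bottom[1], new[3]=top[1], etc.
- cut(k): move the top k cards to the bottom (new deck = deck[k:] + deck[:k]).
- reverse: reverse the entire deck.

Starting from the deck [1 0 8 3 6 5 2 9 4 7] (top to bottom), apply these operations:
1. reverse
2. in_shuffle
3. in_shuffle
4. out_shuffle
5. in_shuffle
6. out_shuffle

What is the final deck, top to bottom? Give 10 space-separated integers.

After op 1 (reverse): [7 4 9 2 5 6 3 8 0 1]
After op 2 (in_shuffle): [6 7 3 4 8 9 0 2 1 5]
After op 3 (in_shuffle): [9 6 0 7 2 3 1 4 5 8]
After op 4 (out_shuffle): [9 3 6 1 0 4 7 5 2 8]
After op 5 (in_shuffle): [4 9 7 3 5 6 2 1 8 0]
After op 6 (out_shuffle): [4 6 9 2 7 1 3 8 5 0]

Answer: 4 6 9 2 7 1 3 8 5 0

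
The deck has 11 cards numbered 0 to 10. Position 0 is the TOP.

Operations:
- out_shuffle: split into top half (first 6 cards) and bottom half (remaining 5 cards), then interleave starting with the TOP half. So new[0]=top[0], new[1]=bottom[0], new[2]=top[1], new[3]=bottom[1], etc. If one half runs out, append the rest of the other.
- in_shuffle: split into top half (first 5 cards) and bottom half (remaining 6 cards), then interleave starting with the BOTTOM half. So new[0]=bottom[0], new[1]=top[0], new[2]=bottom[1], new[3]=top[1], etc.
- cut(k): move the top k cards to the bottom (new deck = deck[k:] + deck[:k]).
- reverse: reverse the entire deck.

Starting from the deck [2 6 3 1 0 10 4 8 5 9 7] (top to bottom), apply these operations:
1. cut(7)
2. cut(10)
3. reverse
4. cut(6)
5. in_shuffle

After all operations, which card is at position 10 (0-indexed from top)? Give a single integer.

After op 1 (cut(7)): [8 5 9 7 2 6 3 1 0 10 4]
After op 2 (cut(10)): [4 8 5 9 7 2 6 3 1 0 10]
After op 3 (reverse): [10 0 1 3 6 2 7 9 5 8 4]
After op 4 (cut(6)): [7 9 5 8 4 10 0 1 3 6 2]
After op 5 (in_shuffle): [10 7 0 9 1 5 3 8 6 4 2]
Position 10: card 2.

Answer: 2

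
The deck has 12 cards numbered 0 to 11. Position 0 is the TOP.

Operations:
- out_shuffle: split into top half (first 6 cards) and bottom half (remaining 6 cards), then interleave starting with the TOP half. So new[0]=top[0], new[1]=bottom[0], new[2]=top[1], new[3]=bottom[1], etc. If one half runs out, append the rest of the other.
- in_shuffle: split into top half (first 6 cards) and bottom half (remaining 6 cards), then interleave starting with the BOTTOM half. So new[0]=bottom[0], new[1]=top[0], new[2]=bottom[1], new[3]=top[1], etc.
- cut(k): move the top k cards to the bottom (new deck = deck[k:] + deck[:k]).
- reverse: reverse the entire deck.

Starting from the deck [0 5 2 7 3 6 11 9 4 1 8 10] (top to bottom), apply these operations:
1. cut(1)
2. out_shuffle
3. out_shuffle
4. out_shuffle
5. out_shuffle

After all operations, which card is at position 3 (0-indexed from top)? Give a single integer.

Answer: 11

Derivation:
After op 1 (cut(1)): [5 2 7 3 6 11 9 4 1 8 10 0]
After op 2 (out_shuffle): [5 9 2 4 7 1 3 8 6 10 11 0]
After op 3 (out_shuffle): [5 3 9 8 2 6 4 10 7 11 1 0]
After op 4 (out_shuffle): [5 4 3 10 9 7 8 11 2 1 6 0]
After op 5 (out_shuffle): [5 8 4 11 3 2 10 1 9 6 7 0]
Position 3: card 11.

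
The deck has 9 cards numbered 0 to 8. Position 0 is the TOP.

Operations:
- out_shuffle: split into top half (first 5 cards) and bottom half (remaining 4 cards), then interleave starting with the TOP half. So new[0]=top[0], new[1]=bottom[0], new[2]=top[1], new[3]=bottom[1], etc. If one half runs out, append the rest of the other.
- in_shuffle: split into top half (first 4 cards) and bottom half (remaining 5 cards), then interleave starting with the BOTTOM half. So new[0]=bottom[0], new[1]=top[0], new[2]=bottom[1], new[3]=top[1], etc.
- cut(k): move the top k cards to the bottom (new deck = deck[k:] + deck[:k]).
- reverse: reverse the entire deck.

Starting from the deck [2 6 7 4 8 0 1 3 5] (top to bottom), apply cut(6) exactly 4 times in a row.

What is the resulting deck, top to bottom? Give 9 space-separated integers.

After op 1 (cut(6)): [1 3 5 2 6 7 4 8 0]
After op 2 (cut(6)): [4 8 0 1 3 5 2 6 7]
After op 3 (cut(6)): [2 6 7 4 8 0 1 3 5]
After op 4 (cut(6)): [1 3 5 2 6 7 4 8 0]

Answer: 1 3 5 2 6 7 4 8 0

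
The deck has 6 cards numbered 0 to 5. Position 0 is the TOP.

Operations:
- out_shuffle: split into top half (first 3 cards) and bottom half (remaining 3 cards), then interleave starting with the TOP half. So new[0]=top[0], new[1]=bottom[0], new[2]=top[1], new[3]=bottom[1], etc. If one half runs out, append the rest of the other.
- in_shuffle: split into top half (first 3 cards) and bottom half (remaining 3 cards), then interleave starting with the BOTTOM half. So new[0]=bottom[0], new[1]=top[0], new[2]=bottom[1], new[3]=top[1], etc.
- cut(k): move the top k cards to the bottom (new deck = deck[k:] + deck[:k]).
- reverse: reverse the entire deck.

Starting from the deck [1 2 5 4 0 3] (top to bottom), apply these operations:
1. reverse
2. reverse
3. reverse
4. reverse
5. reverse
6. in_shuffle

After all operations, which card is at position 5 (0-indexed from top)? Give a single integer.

After op 1 (reverse): [3 0 4 5 2 1]
After op 2 (reverse): [1 2 5 4 0 3]
After op 3 (reverse): [3 0 4 5 2 1]
After op 4 (reverse): [1 2 5 4 0 3]
After op 5 (reverse): [3 0 4 5 2 1]
After op 6 (in_shuffle): [5 3 2 0 1 4]
Position 5: card 4.

Answer: 4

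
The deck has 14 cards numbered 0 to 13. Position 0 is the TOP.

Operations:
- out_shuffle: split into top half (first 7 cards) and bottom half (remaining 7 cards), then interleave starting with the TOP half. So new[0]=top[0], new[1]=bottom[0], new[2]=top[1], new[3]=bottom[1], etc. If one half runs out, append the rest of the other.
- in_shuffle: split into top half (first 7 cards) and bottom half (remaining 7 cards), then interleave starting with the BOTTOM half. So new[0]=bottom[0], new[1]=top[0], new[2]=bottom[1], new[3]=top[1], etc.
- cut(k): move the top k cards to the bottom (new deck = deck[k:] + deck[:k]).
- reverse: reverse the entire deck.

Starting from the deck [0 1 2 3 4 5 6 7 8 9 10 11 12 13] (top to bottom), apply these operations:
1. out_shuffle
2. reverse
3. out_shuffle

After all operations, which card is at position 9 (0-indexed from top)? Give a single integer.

After op 1 (out_shuffle): [0 7 1 8 2 9 3 10 4 11 5 12 6 13]
After op 2 (reverse): [13 6 12 5 11 4 10 3 9 2 8 1 7 0]
After op 3 (out_shuffle): [13 3 6 9 12 2 5 8 11 1 4 7 10 0]
Position 9: card 1.

Answer: 1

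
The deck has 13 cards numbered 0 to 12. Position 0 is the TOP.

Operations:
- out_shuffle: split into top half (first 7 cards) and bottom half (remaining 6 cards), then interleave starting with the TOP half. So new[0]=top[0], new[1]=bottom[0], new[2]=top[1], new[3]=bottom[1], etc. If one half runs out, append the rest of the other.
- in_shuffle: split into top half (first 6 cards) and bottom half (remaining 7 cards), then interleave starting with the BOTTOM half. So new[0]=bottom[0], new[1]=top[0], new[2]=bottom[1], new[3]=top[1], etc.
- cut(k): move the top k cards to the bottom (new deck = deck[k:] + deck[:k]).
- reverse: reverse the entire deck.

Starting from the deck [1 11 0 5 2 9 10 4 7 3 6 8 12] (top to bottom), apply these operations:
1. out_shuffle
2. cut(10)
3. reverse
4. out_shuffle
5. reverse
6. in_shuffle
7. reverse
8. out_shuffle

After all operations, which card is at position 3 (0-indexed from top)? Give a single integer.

Answer: 6

Derivation:
After op 1 (out_shuffle): [1 4 11 7 0 3 5 6 2 8 9 12 10]
After op 2 (cut(10)): [9 12 10 1 4 11 7 0 3 5 6 2 8]
After op 3 (reverse): [8 2 6 5 3 0 7 11 4 1 10 12 9]
After op 4 (out_shuffle): [8 11 2 4 6 1 5 10 3 12 0 9 7]
After op 5 (reverse): [7 9 0 12 3 10 5 1 6 4 2 11 8]
After op 6 (in_shuffle): [5 7 1 9 6 0 4 12 2 3 11 10 8]
After op 7 (reverse): [8 10 11 3 2 12 4 0 6 9 1 7 5]
After op 8 (out_shuffle): [8 0 10 6 11 9 3 1 2 7 12 5 4]
Position 3: card 6.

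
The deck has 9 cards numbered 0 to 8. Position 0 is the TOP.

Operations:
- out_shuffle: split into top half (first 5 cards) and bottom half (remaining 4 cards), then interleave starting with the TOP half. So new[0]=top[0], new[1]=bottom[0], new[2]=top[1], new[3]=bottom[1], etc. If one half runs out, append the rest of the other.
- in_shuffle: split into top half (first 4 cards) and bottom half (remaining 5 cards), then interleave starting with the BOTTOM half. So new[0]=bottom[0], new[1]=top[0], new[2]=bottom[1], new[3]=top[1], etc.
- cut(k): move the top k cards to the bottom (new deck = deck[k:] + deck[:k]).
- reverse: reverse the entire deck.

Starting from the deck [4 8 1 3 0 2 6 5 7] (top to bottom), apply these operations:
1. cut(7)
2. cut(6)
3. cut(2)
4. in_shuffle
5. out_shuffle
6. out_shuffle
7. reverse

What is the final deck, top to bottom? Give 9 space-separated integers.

Answer: 1 3 0 2 6 5 7 4 8

Derivation:
After op 1 (cut(7)): [5 7 4 8 1 3 0 2 6]
After op 2 (cut(6)): [0 2 6 5 7 4 8 1 3]
After op 3 (cut(2)): [6 5 7 4 8 1 3 0 2]
After op 4 (in_shuffle): [8 6 1 5 3 7 0 4 2]
After op 5 (out_shuffle): [8 7 6 0 1 4 5 2 3]
After op 6 (out_shuffle): [8 4 7 5 6 2 0 3 1]
After op 7 (reverse): [1 3 0 2 6 5 7 4 8]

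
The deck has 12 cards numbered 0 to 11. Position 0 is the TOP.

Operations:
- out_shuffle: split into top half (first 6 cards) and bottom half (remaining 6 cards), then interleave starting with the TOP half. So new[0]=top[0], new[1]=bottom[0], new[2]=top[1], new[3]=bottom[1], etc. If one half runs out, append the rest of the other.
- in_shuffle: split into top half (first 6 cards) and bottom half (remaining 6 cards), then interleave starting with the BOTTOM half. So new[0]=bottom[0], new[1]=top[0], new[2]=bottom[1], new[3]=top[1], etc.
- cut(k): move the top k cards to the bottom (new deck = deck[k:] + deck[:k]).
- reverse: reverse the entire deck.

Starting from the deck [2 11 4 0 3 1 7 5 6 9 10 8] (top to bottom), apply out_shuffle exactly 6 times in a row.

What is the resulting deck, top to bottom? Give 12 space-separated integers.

Answer: 2 1 10 3 9 0 6 4 5 11 7 8

Derivation:
After op 1 (out_shuffle): [2 7 11 5 4 6 0 9 3 10 1 8]
After op 2 (out_shuffle): [2 0 7 9 11 3 5 10 4 1 6 8]
After op 3 (out_shuffle): [2 5 0 10 7 4 9 1 11 6 3 8]
After op 4 (out_shuffle): [2 9 5 1 0 11 10 6 7 3 4 8]
After op 5 (out_shuffle): [2 10 9 6 5 7 1 3 0 4 11 8]
After op 6 (out_shuffle): [2 1 10 3 9 0 6 4 5 11 7 8]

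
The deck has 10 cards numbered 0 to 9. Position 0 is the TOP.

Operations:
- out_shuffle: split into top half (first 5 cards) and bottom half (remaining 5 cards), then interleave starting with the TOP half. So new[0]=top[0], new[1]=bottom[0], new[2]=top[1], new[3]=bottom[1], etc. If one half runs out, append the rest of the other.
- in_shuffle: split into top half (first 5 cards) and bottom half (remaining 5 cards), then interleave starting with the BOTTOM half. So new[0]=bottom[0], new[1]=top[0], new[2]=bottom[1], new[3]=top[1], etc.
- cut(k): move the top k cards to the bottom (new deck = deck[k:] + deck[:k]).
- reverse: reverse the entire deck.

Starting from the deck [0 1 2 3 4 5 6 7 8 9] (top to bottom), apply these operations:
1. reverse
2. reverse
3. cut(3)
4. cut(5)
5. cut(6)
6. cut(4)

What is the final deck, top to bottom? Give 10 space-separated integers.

Answer: 8 9 0 1 2 3 4 5 6 7

Derivation:
After op 1 (reverse): [9 8 7 6 5 4 3 2 1 0]
After op 2 (reverse): [0 1 2 3 4 5 6 7 8 9]
After op 3 (cut(3)): [3 4 5 6 7 8 9 0 1 2]
After op 4 (cut(5)): [8 9 0 1 2 3 4 5 6 7]
After op 5 (cut(6)): [4 5 6 7 8 9 0 1 2 3]
After op 6 (cut(4)): [8 9 0 1 2 3 4 5 6 7]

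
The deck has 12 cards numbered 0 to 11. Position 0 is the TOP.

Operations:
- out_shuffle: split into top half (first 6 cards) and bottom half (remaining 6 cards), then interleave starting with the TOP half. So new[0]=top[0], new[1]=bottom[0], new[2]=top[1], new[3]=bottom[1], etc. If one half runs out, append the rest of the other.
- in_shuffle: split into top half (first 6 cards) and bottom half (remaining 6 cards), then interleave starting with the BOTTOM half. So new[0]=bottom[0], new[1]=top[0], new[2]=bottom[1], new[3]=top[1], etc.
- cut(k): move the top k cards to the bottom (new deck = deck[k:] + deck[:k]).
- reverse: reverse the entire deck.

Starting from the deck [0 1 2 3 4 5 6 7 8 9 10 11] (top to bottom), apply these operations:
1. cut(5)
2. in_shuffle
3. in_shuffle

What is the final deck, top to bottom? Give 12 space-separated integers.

After op 1 (cut(5)): [5 6 7 8 9 10 11 0 1 2 3 4]
After op 2 (in_shuffle): [11 5 0 6 1 7 2 8 3 9 4 10]
After op 3 (in_shuffle): [2 11 8 5 3 0 9 6 4 1 10 7]

Answer: 2 11 8 5 3 0 9 6 4 1 10 7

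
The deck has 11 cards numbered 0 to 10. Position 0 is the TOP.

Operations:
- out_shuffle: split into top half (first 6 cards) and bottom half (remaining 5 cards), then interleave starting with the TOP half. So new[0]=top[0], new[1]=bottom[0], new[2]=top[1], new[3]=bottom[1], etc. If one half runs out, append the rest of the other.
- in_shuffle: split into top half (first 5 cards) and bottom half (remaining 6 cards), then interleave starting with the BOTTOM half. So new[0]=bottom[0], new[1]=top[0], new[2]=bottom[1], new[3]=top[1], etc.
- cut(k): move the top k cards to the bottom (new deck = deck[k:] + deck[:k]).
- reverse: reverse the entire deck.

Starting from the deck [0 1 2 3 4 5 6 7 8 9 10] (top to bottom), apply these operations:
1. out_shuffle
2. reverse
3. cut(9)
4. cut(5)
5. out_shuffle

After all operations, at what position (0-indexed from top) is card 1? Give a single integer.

Answer: 10

Derivation:
After op 1 (out_shuffle): [0 6 1 7 2 8 3 9 4 10 5]
After op 2 (reverse): [5 10 4 9 3 8 2 7 1 6 0]
After op 3 (cut(9)): [6 0 5 10 4 9 3 8 2 7 1]
After op 4 (cut(5)): [9 3 8 2 7 1 6 0 5 10 4]
After op 5 (out_shuffle): [9 6 3 0 8 5 2 10 7 4 1]
Card 1 is at position 10.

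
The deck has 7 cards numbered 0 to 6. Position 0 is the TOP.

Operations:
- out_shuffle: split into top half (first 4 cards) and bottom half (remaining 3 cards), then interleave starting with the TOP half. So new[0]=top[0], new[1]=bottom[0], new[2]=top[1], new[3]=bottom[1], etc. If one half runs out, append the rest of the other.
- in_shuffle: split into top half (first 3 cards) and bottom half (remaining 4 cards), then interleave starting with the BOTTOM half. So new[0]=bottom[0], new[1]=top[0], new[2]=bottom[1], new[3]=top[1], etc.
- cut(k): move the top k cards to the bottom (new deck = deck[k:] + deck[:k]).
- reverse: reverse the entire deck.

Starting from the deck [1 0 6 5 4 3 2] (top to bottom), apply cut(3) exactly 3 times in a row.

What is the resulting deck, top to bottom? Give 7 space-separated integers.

Answer: 6 5 4 3 2 1 0

Derivation:
After op 1 (cut(3)): [5 4 3 2 1 0 6]
After op 2 (cut(3)): [2 1 0 6 5 4 3]
After op 3 (cut(3)): [6 5 4 3 2 1 0]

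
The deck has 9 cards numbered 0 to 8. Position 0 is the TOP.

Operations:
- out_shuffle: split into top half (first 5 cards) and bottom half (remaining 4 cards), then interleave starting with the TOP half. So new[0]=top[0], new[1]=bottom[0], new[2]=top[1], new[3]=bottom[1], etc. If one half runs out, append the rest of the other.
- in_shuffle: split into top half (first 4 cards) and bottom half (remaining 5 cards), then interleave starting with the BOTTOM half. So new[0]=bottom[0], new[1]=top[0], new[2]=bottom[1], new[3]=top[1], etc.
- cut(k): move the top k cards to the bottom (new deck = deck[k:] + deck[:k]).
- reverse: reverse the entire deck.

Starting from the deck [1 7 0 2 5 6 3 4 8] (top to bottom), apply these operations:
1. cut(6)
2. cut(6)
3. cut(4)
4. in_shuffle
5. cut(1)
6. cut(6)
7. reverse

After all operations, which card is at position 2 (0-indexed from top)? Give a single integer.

After op 1 (cut(6)): [3 4 8 1 7 0 2 5 6]
After op 2 (cut(6)): [2 5 6 3 4 8 1 7 0]
After op 3 (cut(4)): [4 8 1 7 0 2 5 6 3]
After op 4 (in_shuffle): [0 4 2 8 5 1 6 7 3]
After op 5 (cut(1)): [4 2 8 5 1 6 7 3 0]
After op 6 (cut(6)): [7 3 0 4 2 8 5 1 6]
After op 7 (reverse): [6 1 5 8 2 4 0 3 7]
Position 2: card 5.

Answer: 5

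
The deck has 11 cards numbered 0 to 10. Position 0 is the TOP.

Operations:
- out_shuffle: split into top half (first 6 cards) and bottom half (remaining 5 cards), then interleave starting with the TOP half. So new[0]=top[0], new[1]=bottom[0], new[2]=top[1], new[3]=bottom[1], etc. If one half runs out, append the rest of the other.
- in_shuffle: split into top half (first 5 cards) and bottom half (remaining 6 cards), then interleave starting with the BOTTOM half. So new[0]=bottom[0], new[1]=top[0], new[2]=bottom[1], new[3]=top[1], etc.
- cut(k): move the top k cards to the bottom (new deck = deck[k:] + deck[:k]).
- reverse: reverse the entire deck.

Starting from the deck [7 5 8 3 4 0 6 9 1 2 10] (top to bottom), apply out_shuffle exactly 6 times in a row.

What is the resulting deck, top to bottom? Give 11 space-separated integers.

Answer: 7 0 10 4 2 3 1 8 9 5 6

Derivation:
After op 1 (out_shuffle): [7 6 5 9 8 1 3 2 4 10 0]
After op 2 (out_shuffle): [7 3 6 2 5 4 9 10 8 0 1]
After op 3 (out_shuffle): [7 9 3 10 6 8 2 0 5 1 4]
After op 4 (out_shuffle): [7 2 9 0 3 5 10 1 6 4 8]
After op 5 (out_shuffle): [7 10 2 1 9 6 0 4 3 8 5]
After op 6 (out_shuffle): [7 0 10 4 2 3 1 8 9 5 6]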